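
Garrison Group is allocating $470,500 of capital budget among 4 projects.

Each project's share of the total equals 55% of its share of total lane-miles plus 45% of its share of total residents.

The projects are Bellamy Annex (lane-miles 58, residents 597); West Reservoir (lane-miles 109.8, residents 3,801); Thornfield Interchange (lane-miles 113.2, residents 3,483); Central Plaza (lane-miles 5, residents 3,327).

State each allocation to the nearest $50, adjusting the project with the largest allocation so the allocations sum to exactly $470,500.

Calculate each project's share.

Lane-miles total 286; residents total 11,208.
Composite weights (55% lane-miles + 45% residents): Bellamy Annex 0.1355; West Reservoir 0.3638; Thornfield Interchange 0.3575; Central Plaza 0.1432.
Raw shares: Bellamy Annex 63,756.49; West Reservoir 171,150.77; Thornfield Interchange 168,219.93; Central Plaza 67,372.81.
Rounded to nearest $50: Bellamy Annex $63,750; West Reservoir $171,150; Thornfield Interchange $168,200; Central Plaza $67,350. Sum = $470,450.
Difference $470,500 − $470,450 = +$50 applied to largest allocation (West Reservoir): West Reservoir becomes $171,200.

Bellamy Annex: $63,750 | West Reservoir: $171,200 | Thornfield Interchange: $168,200 | Central Plaza: $67,350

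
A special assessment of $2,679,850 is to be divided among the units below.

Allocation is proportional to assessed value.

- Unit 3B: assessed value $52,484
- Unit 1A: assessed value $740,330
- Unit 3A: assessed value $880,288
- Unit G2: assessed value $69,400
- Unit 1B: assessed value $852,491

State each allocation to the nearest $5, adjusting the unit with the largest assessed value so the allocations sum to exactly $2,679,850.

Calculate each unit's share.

Unit 3B: $54,200; Unit 1A: $764,540; Unit 3A: $909,070; Unit G2: $71,670; Unit 1B: $880,370

Combined assessed value = 2,594,993.
Unrounded shares: Unit 3B 52,484/2,594,993 × $2,679,850 = 54,200.24; Unit 1A 740,330/2,594,993 × $2,679,850 = 764,539.00; Unit 3A 880,288/2,594,993 × $2,679,850 = 909,073.66; Unit G2 69,400/2,594,993 × $2,679,850 = 71,669.40; Unit 1B 852,491/2,594,993 × $2,679,850 = 880,367.70.
At nearest $5: Unit 3B $54,200; Unit 1A $764,540; Unit 3A $909,075; Unit G2 $71,670; Unit 1B $880,370. Sum = $2,679,855.
Difference $2,679,850 − $2,679,855 = −$5 applied to largest assessed value (Unit 3A): Unit 3A becomes $909,070.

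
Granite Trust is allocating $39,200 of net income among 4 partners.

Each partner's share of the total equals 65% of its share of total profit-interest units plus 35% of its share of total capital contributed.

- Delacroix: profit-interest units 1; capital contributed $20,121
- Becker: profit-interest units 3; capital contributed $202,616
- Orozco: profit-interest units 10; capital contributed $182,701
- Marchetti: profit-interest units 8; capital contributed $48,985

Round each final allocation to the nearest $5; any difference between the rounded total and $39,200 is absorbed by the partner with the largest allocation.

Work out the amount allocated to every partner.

Delacroix: $1,765 · Becker: $9,590 · Orozco: $17,100 · Marchetti: $10,745

Totals — profit-interest units 22, capital contributed 454,423.
Composite weights (65% profit-interest units + 35% capital contributed): Delacroix 0.0450; Becker 0.2447; Orozco 0.4362; Marchetti 0.2741.
Pro-rata amounts: Delacroix 1,765.68; Becker 9,591.95; Orozco 17,097.95; Marchetti 10,744.42.
At nearest $5: Delacroix $1,765; Becker $9,590; Orozco $17,100; Marchetti $10,745. Sum = $39,200.
No rounding difference to absorb.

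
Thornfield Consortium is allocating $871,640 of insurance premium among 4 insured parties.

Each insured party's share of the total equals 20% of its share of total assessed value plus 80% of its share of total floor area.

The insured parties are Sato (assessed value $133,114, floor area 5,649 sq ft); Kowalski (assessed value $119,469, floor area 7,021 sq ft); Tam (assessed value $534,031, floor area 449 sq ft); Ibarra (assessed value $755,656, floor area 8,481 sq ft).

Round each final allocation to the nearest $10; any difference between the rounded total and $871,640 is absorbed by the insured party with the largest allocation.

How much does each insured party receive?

Sato: $197,410 · Kowalski: $240,160 · Tam: $74,860 · Ibarra: $359,210

Totals — assessed value 1,542,270, floor area 21,600.
Combined weights (20% assessed value + 80% floor area): Sato 0.2265; Kowalski 0.2755; Tam 0.0859; Ibarra 0.4121.
Pro-rata amounts: Sato 197,412.78; Kowalski 240,162.67; Tam 74,858.38; Ibarra 359,206.17.
Rounded to nearest $10: Sato $197,410; Kowalski $240,160; Tam $74,860; Ibarra $359,210. Sum = $871,640.
Sum already equals the total — no adjustment.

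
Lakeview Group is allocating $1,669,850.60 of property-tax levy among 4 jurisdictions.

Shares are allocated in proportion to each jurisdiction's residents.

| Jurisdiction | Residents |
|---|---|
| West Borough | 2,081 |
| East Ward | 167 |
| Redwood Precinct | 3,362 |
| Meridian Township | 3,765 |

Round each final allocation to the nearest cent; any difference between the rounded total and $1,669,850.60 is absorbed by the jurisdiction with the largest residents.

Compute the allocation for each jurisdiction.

Combined residents = 2,081 + 167 + 3,362 + 3,765 = 9,375.
Proportional shares: West Borough 370,662.3039; East Ward 29,745.6054; Redwood Precinct 598,830.6898; Meridian Township 670,612.0010.
At nearest cent: West Borough $370,662.30; East Ward $29,745.61; Redwood Precinct $598,830.69; Meridian Township $670,612.00. Sum = $1,669,850.60.
No rounding difference to absorb.

West Borough: $370,662.30 | East Ward: $29,745.61 | Redwood Precinct: $598,830.69 | Meridian Township: $670,612.00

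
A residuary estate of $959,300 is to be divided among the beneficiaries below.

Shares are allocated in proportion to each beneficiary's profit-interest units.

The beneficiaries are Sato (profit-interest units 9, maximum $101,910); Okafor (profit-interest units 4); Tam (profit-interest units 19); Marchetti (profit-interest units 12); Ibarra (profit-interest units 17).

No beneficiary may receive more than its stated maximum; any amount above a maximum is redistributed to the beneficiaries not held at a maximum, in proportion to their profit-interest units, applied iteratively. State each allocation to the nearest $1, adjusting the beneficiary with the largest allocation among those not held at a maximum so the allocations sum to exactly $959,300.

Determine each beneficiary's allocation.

Total profit-interest units = 61.
Unconstrained shares: Sato 141,536.07; Okafor 62,904.92; Tam 298,798.36; Marchetti 188,714.75; Ibarra 267,345.90.
Cap binds for Sato ($101,910); balance $857,390 reallocated over remaining profit-interest units 52.
Redistributed shares: Okafor 65,953.08 → $65,953; Tam 313,277.12 → $313,277; Marchetti 197,859.23 → $197,859; Ibarra 280,300.58 → $280,301.

Sato: $101,910 · Okafor: $65,953 · Tam: $313,277 · Marchetti: $197,859 · Ibarra: $280,301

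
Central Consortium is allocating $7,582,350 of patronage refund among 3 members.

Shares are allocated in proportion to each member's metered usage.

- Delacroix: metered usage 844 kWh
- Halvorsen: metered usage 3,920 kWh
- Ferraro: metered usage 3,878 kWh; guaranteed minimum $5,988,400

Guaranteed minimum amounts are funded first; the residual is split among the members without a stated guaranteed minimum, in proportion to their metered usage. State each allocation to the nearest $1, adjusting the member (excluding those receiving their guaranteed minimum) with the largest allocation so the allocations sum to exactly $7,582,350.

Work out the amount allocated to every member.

Delacroix: $282,387; Halvorsen: $1,311,563; Ferraro: $5,988,400

Guaranteed amounts: Ferraro $5,988,400. Balance $1,593,950.
Balance split over remaining metered usage 4,764: Delacroix 282,387.45 → $282,387; Halvorsen 1,311,562.55 → $1,311,563.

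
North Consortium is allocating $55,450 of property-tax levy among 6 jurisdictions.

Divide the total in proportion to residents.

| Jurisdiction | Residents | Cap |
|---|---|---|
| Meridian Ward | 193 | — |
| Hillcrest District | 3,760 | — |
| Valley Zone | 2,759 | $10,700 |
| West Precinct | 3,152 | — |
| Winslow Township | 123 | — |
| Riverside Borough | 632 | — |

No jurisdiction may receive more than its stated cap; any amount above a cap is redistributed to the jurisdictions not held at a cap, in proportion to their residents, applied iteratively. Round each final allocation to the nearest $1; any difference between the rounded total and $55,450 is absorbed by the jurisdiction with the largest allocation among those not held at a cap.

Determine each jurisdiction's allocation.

Sum of residents: 10,619.
Unconstrained shares: Meridian Ward 1,007.80; Hillcrest District 19,633.86; Valley Zone 14,406.87; West Precinct 16,459.03; Winslow Township 642.28; Riverside Borough 3,300.16.
Cap binds for Valley Zone ($10,700); balance $44,750 reallocated over remaining residents 7,860.
Redistributed shares: Meridian Ward 1,098.82 → $1,099; Hillcrest District 21,407.12 → $21,407; West Precinct 17,945.55 → $17,946; Winslow Township 700.29 → $700; Riverside Borough 3,598.22 → $3,598.

Meridian Ward: $1,099 · Hillcrest District: $21,407 · Valley Zone: $10,700 · West Precinct: $17,946 · Winslow Township: $700 · Riverside Borough: $3,598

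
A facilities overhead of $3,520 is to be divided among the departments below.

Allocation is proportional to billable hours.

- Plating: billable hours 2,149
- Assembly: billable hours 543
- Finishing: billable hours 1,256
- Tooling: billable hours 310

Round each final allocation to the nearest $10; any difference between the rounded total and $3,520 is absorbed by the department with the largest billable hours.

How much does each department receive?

Sum of billable hours: 2,149 + 543 + 1,256 + 310 = 4,258.
Unrounded shares: Plating 1,776.53; Assembly 448.89; Finishing 1,038.31; Tooling 256.27.
At nearest $10: Plating $1,780; Assembly $450; Finishing $1,040; Tooling $260. Sum = $3,530.
Difference $3,520 − $3,530 = −$10 applied to largest billable hours (Plating): Plating becomes $1,770.

Plating: $1,770 · Assembly: $450 · Finishing: $1,040 · Tooling: $260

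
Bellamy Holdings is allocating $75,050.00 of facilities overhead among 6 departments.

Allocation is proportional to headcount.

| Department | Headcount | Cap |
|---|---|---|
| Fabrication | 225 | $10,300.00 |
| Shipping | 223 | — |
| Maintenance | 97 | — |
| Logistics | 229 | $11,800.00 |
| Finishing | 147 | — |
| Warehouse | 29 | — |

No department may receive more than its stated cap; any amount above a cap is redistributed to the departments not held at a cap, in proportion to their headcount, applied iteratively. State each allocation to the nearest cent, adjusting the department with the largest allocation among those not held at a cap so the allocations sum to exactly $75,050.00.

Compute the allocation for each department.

Headcount total: 950.
Unconstrained shares: Fabrication 17,775.0000; Shipping 17,617.0000; Maintenance 7,663.0000; Logistics 18,091.0000; Finishing 11,613.0000; Warehouse 2,291.0000.
Held at cap: Fabrication ($10,300.00), Logistics ($11,800.00); remaining pool $52,950.00 reallocated over remaining headcount 496.
Remaining shares: Shipping 23,806.1492 → $23,806.15; Maintenance 10,355.1411 → $10,355.14; Finishing 15,692.8427 → $15,692.84; Warehouse 3,095.8669 → $3,095.87.

Fabrication: $10,300.00 · Shipping: $23,806.15 · Maintenance: $10,355.14 · Logistics: $11,800.00 · Finishing: $15,692.84 · Warehouse: $3,095.87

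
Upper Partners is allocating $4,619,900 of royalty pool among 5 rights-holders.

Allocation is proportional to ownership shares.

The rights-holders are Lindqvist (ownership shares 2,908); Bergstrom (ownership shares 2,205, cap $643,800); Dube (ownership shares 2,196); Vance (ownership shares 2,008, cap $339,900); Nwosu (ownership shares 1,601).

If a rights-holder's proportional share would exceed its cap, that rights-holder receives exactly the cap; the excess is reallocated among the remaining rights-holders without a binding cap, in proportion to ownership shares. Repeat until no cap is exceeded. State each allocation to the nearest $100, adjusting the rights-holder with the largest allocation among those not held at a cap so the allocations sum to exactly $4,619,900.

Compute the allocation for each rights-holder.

Lindqvist: $1,577,100 · Bergstrom: $643,800 · Dube: $1,190,900 · Vance: $339,900 · Nwosu: $868,200

Sum of ownership shares: 10,918.
Unconstrained shares: Lindqvist 1,230,506.43; Bergstrom 933,035.31; Dube 929,227.00; Vance 849,675.69; Nwosu 677,455.57.
Capped: Bergstrom ($643,800), Vance ($339,900); remaining pool $3,636,200 reallocated over remaining ownership shares 6,705.
Shares after redistribution: Lindqvist 1,577,042.45 → $1,577,000; Dube 1,190,916.51 → $1,190,900; Nwosu 868,241.04 → $868,200.
Rounding difference +$100 applied to Lindqvist → $1,577,100.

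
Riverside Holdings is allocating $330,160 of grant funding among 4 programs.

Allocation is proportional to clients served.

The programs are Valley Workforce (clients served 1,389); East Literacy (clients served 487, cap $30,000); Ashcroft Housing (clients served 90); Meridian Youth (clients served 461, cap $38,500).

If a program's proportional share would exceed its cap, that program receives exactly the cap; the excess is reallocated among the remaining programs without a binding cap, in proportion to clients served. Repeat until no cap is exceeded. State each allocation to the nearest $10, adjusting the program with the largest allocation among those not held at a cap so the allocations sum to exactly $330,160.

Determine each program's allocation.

Total clients served = 2,427.
Pro-rata shares before constraints: Valley Workforce 188,954.36; East Literacy 66,249.66; Ashcroft Housing 12,243.26; Meridian Youth 62,712.72.
Cap binds for East Literacy ($30,000), Meridian Youth ($38,500); balance $261,660 reallocated over remaining clients served 1,479.
Remaining shares: Valley Workforce 245,737.48 → $245,740; Ashcroft Housing 15,922.52 → $15,920.

Valley Workforce: $245,740 · East Literacy: $30,000 · Ashcroft Housing: $15,920 · Meridian Youth: $38,500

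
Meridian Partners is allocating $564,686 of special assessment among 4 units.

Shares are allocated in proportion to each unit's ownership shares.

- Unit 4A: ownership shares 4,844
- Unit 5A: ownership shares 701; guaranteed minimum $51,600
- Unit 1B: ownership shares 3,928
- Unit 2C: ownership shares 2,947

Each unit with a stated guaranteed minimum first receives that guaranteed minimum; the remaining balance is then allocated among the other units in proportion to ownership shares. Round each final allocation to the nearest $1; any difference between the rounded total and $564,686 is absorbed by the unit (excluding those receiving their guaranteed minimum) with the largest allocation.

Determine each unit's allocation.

Guaranteed amounts: Unit 5A $51,600. Remaining pool $513,086.
Remaining pool split over remaining ownership shares 11,719: Unit 4A 212,081.97 → $212,082; Unit 1B 171,977.29 → $171,977; Unit 2C 129,026.75 → $129,027.

Unit 4A: $212,082; Unit 5A: $51,600; Unit 1B: $171,977; Unit 2C: $129,027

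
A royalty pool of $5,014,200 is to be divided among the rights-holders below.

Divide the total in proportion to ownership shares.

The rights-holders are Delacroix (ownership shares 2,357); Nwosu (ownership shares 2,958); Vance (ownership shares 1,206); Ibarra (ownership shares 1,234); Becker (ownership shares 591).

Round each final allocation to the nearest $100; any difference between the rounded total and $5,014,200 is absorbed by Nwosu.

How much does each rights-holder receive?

Combined ownership shares = 8,346.
Unrounded shares: Delacroix 2,357/8,346 × $5,014,200 = 1,416,063.91; Nwosu 2,958/8,346 × $5,014,200 = 1,777,139.18; Vance 1,206/8,346 × $5,014,200 = 724,553.70; Ibarra 1,234/8,346 × $5,014,200 = 741,375.84; Becker 591/8,346 × $5,014,200 = 355,067.36.
Rounded to nearest $100: Delacroix $1,416,100; Nwosu $1,777,100; Vance $724,600; Ibarra $741,400; Becker $355,100. Sum = $5,014,300.
Difference $5,014,200 − $5,014,300 = −$100 applied to Nwosu: Nwosu becomes $1,777,000.

Delacroix: $1,416,100 · Nwosu: $1,777,000 · Vance: $724,600 · Ibarra: $741,400 · Becker: $355,100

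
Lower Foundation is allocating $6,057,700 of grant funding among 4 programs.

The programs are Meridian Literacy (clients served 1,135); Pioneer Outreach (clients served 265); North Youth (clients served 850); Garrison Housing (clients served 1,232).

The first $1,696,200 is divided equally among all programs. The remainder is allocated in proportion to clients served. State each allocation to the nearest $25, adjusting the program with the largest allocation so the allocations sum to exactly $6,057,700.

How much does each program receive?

First tranche $1,696,200 split equally: $424,050 each.
Remainder $4,361,500 by clients served (total 3,482): Meridian Literacy 1,421,683.66 → $1,421,675; Pioneer Outreach 331,934.95 → $331,925; North Youth 1,064,697.01 → $1,064,700; Garrison Housing 1,543,184.38 → $1,543,175.
Rounding difference +$25 on remainder applied to Garrison Housing.
Totals: Meridian Literacy $424,050 + $1,421,675 = $1,845,725; Pioneer Outreach $424,050 + $331,925 = $755,975; North Youth $424,050 + $1,064,700 = $1,488,750; Garrison Housing $424,050 + $1,543,200 = $1,967,250.

Meridian Literacy: $1,845,725; Pioneer Outreach: $755,975; North Youth: $1,488,750; Garrison Housing: $1,967,250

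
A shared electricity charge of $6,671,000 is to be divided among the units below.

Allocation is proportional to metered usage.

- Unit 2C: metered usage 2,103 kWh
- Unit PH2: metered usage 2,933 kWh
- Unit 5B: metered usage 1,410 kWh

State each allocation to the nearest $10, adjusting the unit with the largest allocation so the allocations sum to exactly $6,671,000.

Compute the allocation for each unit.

Unit 2C: $2,176,410 | Unit PH2: $3,035,370 | Unit 5B: $1,459,220

Sum of metered usage: 6,446.
Raw shares: Unit 2C 2,103/6,446 × $6,671,000 = 2,176,405.99; Unit PH2 2,933/6,446 × $6,671,000 = 3,035,377.44; Unit 5B 1,410/6,446 × $6,671,000 = 1,459,216.57.
Rounded to nearest $10: Unit 2C $2,176,410; Unit PH2 $3,035,380; Unit 5B $1,459,220. Sum = $6,671,010.
Difference $6,671,000 − $6,671,010 = −$10 applied to largest allocation (Unit PH2): Unit PH2 becomes $3,035,370.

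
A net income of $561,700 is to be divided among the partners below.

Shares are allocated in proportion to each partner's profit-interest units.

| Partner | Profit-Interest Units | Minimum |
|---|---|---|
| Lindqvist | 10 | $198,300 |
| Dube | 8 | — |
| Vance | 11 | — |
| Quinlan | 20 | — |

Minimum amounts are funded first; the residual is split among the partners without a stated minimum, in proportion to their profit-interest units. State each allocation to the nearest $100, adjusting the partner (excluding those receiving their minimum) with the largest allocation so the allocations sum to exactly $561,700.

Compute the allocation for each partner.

Lindqvist: $198,300 | Dube: $74,500 | Vance: $102,500 | Quinlan: $186,400

Fund the minimums — Lindqvist $198,300. Remaining pool $363,400.
Remaining pool split over remaining profit-interest units 39: Dube 74,543.59 → $74,500; Vance 102,497.44 → $102,500; Quinlan 186,358.97 → $186,400.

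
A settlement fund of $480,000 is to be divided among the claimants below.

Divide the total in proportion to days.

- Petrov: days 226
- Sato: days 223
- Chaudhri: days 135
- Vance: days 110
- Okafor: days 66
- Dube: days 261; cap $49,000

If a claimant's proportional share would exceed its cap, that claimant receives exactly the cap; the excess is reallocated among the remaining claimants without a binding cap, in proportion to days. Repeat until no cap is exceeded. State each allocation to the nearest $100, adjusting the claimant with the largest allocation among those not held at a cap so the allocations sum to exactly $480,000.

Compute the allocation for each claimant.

Petrov: $128,100 | Sato: $126,500 | Chaudhri: $76,600 | Vance: $62,400 | Okafor: $37,400 | Dube: $49,000

Days total: 1,021.
Pro-rata shares before constraints: Petrov 106,248.78; Sato 104,838.39; Chaudhri 63,467.19; Vance 51,714.01; Okafor 31,028.40; Dube 122,703.23.
Cap binds for Dube ($49,000); balance $431,000 reallocated over remaining days 760.
Remaining shares: Petrov 128,165.79 → $128,200; Sato 126,464.47 → $126,500; Chaudhri 76,559.21 → $76,600; Vance 62,381.58 → $62,400; Okafor 37,428.95 → $37,400.
Rounding difference −$100 applied to Petrov → $128,100.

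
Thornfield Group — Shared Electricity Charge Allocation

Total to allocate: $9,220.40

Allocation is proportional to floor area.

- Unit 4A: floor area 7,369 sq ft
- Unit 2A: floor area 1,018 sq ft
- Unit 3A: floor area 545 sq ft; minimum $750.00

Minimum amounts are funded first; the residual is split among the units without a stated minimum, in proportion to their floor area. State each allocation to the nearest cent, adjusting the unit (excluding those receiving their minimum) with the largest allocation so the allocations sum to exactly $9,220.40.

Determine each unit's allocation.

Guaranteed amounts: Unit 3A $750.00. Remaining pool $8,470.40.
Remaining pool split over remaining floor area 8,387: Unit 4A 7,442.2770 → $7,442.28; Unit 2A 1,028.1230 → $1,028.12.

Unit 4A: $7,442.28 | Unit 2A: $1,028.12 | Unit 3A: $750.00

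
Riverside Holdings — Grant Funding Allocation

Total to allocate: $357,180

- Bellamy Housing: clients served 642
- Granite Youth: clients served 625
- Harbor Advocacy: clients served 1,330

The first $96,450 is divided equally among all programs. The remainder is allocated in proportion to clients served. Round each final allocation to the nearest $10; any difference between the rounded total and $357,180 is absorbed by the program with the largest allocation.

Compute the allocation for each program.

Bellamy Housing: $96,600 | Granite Youth: $94,900 | Harbor Advocacy: $165,680

Equal tier: $96,450 ÷ 3 = $32,150 apiece.
Remainder $260,730 by clients served (total 2,597): Bellamy Housing 64,454.62 → $64,450; Granite Youth 62,747.88 → $62,750; Harbor Advocacy 133,527.49 → $133,530.
Totals: Bellamy Housing $32,150 + $64,450 = $96,600; Granite Youth $32,150 + $62,750 = $94,900; Harbor Advocacy $32,150 + $133,530 = $165,680.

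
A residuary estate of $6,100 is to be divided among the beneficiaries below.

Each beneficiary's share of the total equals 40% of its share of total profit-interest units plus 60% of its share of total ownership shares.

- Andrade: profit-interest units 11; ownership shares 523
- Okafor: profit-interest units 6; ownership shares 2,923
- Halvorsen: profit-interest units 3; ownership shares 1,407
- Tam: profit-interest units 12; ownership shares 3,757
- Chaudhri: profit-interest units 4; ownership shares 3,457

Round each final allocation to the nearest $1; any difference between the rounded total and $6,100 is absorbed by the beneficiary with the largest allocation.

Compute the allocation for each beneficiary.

Andrade: $904 · Okafor: $1,293 · Halvorsen: $630 · Tam: $1,953 · Chaudhri: $1,320

Totals — profit-interest units 36, ownership shares 12,067.
Blended shares (40% profit-interest units + 60% ownership shares): Andrade 0.1482; Okafor 0.2120; Halvorsen 0.1033; Tam 0.3201; Chaudhri 0.2163.
Raw shares: Andrade 904.18; Okafor 1,293.23; Halvorsen 630.09; Tam 1,952.86; Chaudhri 1,319.64.
Rounded to nearest $1: Andrade $904; Okafor $1,293; Halvorsen $630; Tam $1,953; Chaudhri $1,320. Sum = $6,100.
Sum already equals the total — no adjustment.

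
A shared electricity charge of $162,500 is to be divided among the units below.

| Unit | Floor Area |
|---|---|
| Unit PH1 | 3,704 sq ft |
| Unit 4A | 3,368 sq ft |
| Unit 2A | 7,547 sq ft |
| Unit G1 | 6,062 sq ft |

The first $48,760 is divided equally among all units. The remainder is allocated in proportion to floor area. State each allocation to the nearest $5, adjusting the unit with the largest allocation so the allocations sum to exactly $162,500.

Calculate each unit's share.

First tranche $48,760 split equally: $12,190 each.
Remainder $113,740 by floor area (total 20,681): Unit PH1 20,371.01 → $20,370; Unit 4A 18,523.10 → $18,525; Unit 2A 41,506.49 → $41,505; Unit G1 33,339.39 → $33,340.
Totals: Unit PH1 $12,190 + $20,370 = $32,560; Unit 4A $12,190 + $18,525 = $30,715; Unit 2A $12,190 + $41,505 = $53,695; Unit G1 $12,190 + $33,340 = $45,530.

Unit PH1: $32,560 | Unit 4A: $30,715 | Unit 2A: $53,695 | Unit G1: $45,530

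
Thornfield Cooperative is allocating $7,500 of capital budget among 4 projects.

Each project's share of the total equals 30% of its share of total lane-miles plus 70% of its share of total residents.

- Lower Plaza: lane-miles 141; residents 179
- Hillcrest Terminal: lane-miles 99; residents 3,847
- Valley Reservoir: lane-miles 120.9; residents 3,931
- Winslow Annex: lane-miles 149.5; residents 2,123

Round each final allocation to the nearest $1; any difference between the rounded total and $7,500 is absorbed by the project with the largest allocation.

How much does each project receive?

Lane-miles total 510.4; residents total 10,080.
Blended shares (30% lane-miles + 70% residents): Lower Plaza 0.0953; Hillcrest Terminal 0.3253; Valley Reservoir 0.3440; Winslow Annex 0.2353.
Raw shares: Lower Plaza 714.80; Hillcrest Terminal 2,440.07; Valley Reservoir 2,580.36; Winslow Annex 1,764.77.
After rounding ($1): Lower Plaza $715; Hillcrest Terminal $2,440; Valley Reservoir $2,580; Winslow Annex $1,765. Sum = $7,500.
Rounded total matches; no reconciliation needed.

Lower Plaza: $715 | Hillcrest Terminal: $2,440 | Valley Reservoir: $2,580 | Winslow Annex: $1,765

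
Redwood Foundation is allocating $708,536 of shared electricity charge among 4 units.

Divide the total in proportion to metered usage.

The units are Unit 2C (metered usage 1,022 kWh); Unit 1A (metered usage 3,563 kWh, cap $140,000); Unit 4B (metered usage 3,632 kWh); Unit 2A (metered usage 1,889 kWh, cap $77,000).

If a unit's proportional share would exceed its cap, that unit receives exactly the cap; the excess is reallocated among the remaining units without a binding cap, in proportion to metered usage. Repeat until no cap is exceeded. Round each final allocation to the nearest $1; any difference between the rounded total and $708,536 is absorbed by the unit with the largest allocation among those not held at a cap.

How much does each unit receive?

Metered usage total: 10,106.
Proportional shares (ignoring caps): Unit 2C 71,652.86; Unit 1A 249,803.46; Unit 4B 254,641.08; Unit 2A 132,438.60.
Capped: Unit 1A ($140,000), Unit 2A ($77,000); remaining pool $491,536 reallocated over remaining metered usage 4,654.
Redistributed shares: Unit 2C 107,939.36 → $107,939; Unit 4B 383,596.64 → $383,597.

Unit 2C: $107,939 | Unit 1A: $140,000 | Unit 4B: $383,597 | Unit 2A: $77,000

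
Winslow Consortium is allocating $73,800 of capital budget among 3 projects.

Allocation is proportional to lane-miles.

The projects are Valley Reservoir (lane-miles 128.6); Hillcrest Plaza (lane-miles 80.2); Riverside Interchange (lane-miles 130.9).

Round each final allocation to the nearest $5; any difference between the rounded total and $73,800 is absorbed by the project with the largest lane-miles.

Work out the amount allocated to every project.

Valley Reservoir: $27,940 | Hillcrest Plaza: $17,425 | Riverside Interchange: $28,435

Sum of lane-miles: 339.7.
Proportional shares: Valley Reservoir 128.6/339.7 × $73,800 = 27,938.42; Hillcrest Plaza 80.2/339.7 × $73,800 = 17,423.49; Riverside Interchange 130.9/339.7 × $73,800 = 28,438.09.
After rounding ($5): Valley Reservoir $27,940; Hillcrest Plaza $17,425; Riverside Interchange $28,440. Sum = $73,805.
Difference $73,800 − $73,805 = −$5 applied to largest lane-miles (Riverside Interchange): Riverside Interchange becomes $28,435.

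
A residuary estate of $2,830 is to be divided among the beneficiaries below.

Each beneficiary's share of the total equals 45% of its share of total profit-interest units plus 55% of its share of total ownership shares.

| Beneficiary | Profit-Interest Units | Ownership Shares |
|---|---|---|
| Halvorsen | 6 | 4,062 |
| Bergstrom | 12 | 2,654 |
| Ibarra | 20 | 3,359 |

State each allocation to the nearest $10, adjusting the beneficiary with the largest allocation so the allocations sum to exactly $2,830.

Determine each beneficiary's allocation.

Halvorsen: $830; Bergstrom: $810; Ibarra: $1,190

Totals — profit-interest units 38, ownership shares 10,075.
Blended shares (45% profit-interest units + 55% ownership shares): Halvorsen 0.2928; Bergstrom 0.2870; Ibarra 0.4202.
Proportional shares: Halvorsen 828.62; Bergstrom 812.18; Ibarra 1,189.20.
After rounding ($10): Halvorsen $830; Bergstrom $810; Ibarra $1,190. Sum = $2,830.
No rounding difference to absorb.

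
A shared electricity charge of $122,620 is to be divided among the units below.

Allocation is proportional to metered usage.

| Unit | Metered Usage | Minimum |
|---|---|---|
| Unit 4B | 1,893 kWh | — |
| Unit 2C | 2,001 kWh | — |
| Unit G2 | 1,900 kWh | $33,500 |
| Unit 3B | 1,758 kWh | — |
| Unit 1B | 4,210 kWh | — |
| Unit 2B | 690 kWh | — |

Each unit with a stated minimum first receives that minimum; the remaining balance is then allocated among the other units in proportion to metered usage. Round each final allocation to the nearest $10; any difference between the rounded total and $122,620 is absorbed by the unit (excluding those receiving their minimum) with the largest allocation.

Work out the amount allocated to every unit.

Unit 4B: $15,990 | Unit 2C: $16,900 | Unit G2: $33,500 | Unit 3B: $14,850 | Unit 1B: $35,550 | Unit 2B: $5,830

Minimums first: Unit G2 $33,500. Residual $89,120.
Residual split over remaining metered usage 10,552: Unit 4B 15,987.88 → $15,990; Unit 2C 16,900.03 → $16,900; Unit 3B 14,847.70 → $14,850; Unit 1B 35,556.79 → $35,560; Unit 2B 5,827.60 → $5,830.
Rounding difference −$10 applied to Unit 1B → $35,550.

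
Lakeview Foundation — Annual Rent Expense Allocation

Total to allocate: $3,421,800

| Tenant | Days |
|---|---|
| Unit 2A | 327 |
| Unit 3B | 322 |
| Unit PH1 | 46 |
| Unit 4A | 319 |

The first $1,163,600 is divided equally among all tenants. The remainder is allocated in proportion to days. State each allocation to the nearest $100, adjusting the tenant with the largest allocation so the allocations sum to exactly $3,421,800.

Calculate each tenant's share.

Unit 2A: $1,019,200 · Unit 3B: $1,008,000 · Unit PH1: $393,300 · Unit 4A: $1,001,300

$1,163,600 shared equally gives $290,900 per tenant.
Remainder $2,258,200 by days (total 1,014): Unit 2A 728,236.09 → $728,200; Unit 3B 717,100.99 → $717,100; Unit PH1 102,443.00 → $102,400; Unit 4A 710,419.92 → $710,400.
Rounding difference +$100 on remainder applied to Unit 2A.
Totals: Unit 2A $290,900 + $728,300 = $1,019,200; Unit 3B $290,900 + $717,100 = $1,008,000; Unit PH1 $290,900 + $102,400 = $393,300; Unit 4A $290,900 + $710,400 = $1,001,300.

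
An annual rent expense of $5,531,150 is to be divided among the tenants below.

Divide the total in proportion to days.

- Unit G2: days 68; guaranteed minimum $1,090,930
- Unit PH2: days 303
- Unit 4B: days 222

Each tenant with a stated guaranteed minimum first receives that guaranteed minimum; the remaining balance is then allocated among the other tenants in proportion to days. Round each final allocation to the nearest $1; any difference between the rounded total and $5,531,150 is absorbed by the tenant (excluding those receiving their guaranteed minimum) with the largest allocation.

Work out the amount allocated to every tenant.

Unit G2: $1,090,930; Unit PH2: $2,562,641; Unit 4B: $1,877,579

Fund the minimums — Unit G2 $1,090,930. Residual $4,440,220.
Residual split over remaining days 525: Unit PH2 2,562,641.26 → $2,562,641; Unit 4B 1,877,578.74 → $1,877,579.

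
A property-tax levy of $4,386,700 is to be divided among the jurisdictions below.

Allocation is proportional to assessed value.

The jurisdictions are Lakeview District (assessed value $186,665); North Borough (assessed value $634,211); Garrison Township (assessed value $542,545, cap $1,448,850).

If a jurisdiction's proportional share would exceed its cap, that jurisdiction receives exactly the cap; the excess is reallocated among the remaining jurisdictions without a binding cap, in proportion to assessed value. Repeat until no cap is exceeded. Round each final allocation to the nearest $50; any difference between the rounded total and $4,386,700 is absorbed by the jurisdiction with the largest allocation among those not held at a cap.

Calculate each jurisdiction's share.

Total assessed value = 1,363,421.
Unconstrained shares: Lakeview District 600,579.98; North Borough 2,040,524.09; Garrison Township 1,745,595.93.
Capped: Garrison Township ($1,448,850); residual $2,937,850 reallocated over remaining assessed value 820,876.
Redistributed shares: Lakeview District 668,059.21 → $668,050; North Borough 2,269,790.79 → $2,269,800.

Lakeview District: $668,050; North Borough: $2,269,800; Garrison Township: $1,448,850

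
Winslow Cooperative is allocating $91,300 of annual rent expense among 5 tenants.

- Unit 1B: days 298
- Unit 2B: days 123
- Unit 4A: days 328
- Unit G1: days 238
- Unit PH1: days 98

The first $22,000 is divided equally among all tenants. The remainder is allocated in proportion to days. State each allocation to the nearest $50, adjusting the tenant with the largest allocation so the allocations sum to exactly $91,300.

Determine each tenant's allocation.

$22,000 shared equally gives $4,400 per tenant.
Remainder $69,300 by days (total 1,085): Unit 1B 19,033.55 → $19,050; Unit 2B 7,856.13 → $7,850; Unit 4A 20,949.68 → $20,950; Unit G1 15,201.29 → $15,200; Unit PH1 6,259.35 → $6,250.
Totals: Unit 1B $4,400 + $19,050 = $23,450; Unit 2B $4,400 + $7,850 = $12,250; Unit 4A $4,400 + $20,950 = $25,350; Unit G1 $4,400 + $15,200 = $19,600; Unit PH1 $4,400 + $6,250 = $10,650.

Unit 1B: $23,450 | Unit 2B: $12,250 | Unit 4A: $25,350 | Unit G1: $19,600 | Unit PH1: $10,650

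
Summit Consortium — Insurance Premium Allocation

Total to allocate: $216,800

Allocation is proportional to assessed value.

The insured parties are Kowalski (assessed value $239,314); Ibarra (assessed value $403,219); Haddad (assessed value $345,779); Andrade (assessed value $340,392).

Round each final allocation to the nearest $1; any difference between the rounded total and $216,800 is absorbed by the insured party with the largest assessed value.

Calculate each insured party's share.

Kowalski: $39,048 | Ibarra: $65,791 | Haddad: $56,420 | Andrade: $55,541

Total assessed value = 1,328,704.
Proportional shares: Kowalski 239,314/1,328,704 × $216,800 = 39,048.03; Ibarra 403,219/1,328,704 × $216,800 = 65,791.84; Haddad 345,779/1,328,704 × $216,800 = 56,419.55; Andrade 340,392/1,328,704 × $216,800 = 55,540.58.
Rounded to nearest $1: Kowalski $39,048; Ibarra $65,792; Haddad $56,420; Andrade $55,541. Sum = $216,801.
Difference $216,800 − $216,801 = −$1 applied to largest assessed value (Ibarra): Ibarra becomes $65,791.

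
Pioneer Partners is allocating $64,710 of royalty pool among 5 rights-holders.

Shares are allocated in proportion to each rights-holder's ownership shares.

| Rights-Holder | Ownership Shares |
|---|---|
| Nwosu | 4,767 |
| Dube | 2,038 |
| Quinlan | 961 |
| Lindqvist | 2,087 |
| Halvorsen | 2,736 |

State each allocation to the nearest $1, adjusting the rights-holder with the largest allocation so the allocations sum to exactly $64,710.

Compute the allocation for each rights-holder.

Combined ownership shares = 12,589.
Raw shares: Nwosu 4,767/12,589 × $64,710 = 24,503.34; Dube 2,038/12,589 × $64,710 = 10,475.73; Quinlan 961/12,589 × $64,710 = 4,939.73; Lindqvist 2,087/12,589 × $64,710 = 10,727.60; Halvorsen 2,736/12,589 × $64,710 = 14,063.59.
At nearest $1: Nwosu $24,503; Dube $10,476; Quinlan $4,940; Lindqvist $10,728; Halvorsen $14,064. Sum = $64,711.
Difference $64,710 − $64,711 = −$1 applied to largest allocation (Nwosu): Nwosu becomes $24,502.

Nwosu: $24,502; Dube: $10,476; Quinlan: $4,940; Lindqvist: $10,728; Halvorsen: $14,064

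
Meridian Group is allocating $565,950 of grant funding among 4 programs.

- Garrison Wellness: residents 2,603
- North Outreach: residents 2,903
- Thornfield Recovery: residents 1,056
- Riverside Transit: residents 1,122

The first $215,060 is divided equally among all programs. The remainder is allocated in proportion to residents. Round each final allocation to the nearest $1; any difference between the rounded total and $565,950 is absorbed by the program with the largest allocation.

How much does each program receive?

Garrison Wellness: $172,631 · North Outreach: $186,331 · Thornfield Recovery: $101,987 · Riverside Transit: $105,001

First tranche $215,060 split equally: $53,765 each.
Remainder $350,890 by residents (total 7,684): Garrison Wellness 118,866.04 → $118,866; North Outreach 132,565.55 → $132,566; Thornfield Recovery 48,222.26 → $48,222; Riverside Transit 51,236.15 → $51,236.
Totals: Garrison Wellness $53,765 + $118,866 = $172,631; North Outreach $53,765 + $132,566 = $186,331; Thornfield Recovery $53,765 + $48,222 = $101,987; Riverside Transit $53,765 + $51,236 = $105,001.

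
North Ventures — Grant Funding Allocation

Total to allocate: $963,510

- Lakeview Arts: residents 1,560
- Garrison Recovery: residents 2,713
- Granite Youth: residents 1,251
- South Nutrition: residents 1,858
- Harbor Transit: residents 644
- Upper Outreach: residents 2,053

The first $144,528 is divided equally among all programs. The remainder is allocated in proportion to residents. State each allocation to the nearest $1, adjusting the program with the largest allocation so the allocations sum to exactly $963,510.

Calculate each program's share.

Lakeview Arts: $150,848 · Garrison Recovery: $244,536 · Granite Youth: $125,740 · South Nutrition: $175,062 · Harbor Transit: $76,417 · Upper Outreach: $190,907

First tranche $144,528 split equally: $24,088 each.
Remainder $818,982 by residents (total 10,079): Lakeview Arts 126,759.79 → $126,760; Garrison Recovery 220,448.28 → $220,448; Granite Youth 101,651.60 → $101,652; South Nutrition 150,974.16 → $150,974; Harbor Transit 52,329.04 → $52,329; Upper Outreach 166,819.13 → $166,819.
Totals: Lakeview Arts $24,088 + $126,760 = $150,848; Garrison Recovery $24,088 + $220,448 = $244,536; Granite Youth $24,088 + $101,652 = $125,740; South Nutrition $24,088 + $150,974 = $175,062; Harbor Transit $24,088 + $52,329 = $76,417; Upper Outreach $24,088 + $166,819 = $190,907.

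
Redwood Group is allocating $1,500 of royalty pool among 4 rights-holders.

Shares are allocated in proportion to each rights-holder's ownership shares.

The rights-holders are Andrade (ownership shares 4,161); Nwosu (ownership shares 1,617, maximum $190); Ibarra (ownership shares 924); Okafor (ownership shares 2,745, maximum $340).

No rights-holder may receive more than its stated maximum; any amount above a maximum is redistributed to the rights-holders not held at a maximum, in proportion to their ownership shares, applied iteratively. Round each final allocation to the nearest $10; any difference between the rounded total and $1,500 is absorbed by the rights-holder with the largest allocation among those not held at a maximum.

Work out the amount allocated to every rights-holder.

Andrade: $790 | Nwosu: $190 | Ibarra: $180 | Okafor: $340

Total ownership shares = 9,447.
Proportional shares (ignoring caps): Andrade 660.69; Nwosu 256.75; Ibarra 146.71; Okafor 435.85.
Held at cap: Nwosu ($190), Okafor ($340); balance $970 reallocated over remaining ownership shares 5,085.
Shares after redistribution: Andrade 793.74 → $790; Ibarra 176.26 → $180.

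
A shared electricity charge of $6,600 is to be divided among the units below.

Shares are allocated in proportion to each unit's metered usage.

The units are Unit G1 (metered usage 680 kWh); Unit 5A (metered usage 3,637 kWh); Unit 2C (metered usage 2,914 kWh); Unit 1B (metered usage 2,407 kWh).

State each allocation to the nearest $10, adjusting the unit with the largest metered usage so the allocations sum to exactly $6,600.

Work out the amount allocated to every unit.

Unit G1: $470 | Unit 5A: $2,480 | Unit 2C: $2,000 | Unit 1B: $1,650

Metered usage total: 680 + 3,637 + 2,914 + 2,407 = 9,638.
Raw shares: Unit G1 465.66; Unit 5A 2,490.58; Unit 2C 1,995.48; Unit 1B 1,648.29.
After rounding ($10): Unit G1 $470; Unit 5A $2,490; Unit 2C $2,000; Unit 1B $1,650. Sum = $6,610.
Difference $6,600 − $6,610 = −$10 applied to largest metered usage (Unit 5A): Unit 5A becomes $2,480.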